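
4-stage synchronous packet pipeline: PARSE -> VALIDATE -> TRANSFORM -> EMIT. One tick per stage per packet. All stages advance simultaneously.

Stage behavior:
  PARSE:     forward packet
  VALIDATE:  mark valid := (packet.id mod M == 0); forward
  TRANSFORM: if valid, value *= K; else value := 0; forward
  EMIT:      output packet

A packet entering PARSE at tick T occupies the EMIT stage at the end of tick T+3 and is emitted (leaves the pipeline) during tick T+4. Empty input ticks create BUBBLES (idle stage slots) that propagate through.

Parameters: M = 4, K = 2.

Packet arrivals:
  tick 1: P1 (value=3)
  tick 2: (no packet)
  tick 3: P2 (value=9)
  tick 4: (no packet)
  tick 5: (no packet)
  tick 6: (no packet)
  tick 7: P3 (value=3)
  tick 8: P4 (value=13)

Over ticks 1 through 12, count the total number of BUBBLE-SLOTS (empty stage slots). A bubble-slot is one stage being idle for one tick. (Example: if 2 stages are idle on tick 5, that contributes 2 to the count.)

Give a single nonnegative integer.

Answer: 32

Derivation:
Tick 1: [PARSE:P1(v=3,ok=F), VALIDATE:-, TRANSFORM:-, EMIT:-] out:-; bubbles=3
Tick 2: [PARSE:-, VALIDATE:P1(v=3,ok=F), TRANSFORM:-, EMIT:-] out:-; bubbles=3
Tick 3: [PARSE:P2(v=9,ok=F), VALIDATE:-, TRANSFORM:P1(v=0,ok=F), EMIT:-] out:-; bubbles=2
Tick 4: [PARSE:-, VALIDATE:P2(v=9,ok=F), TRANSFORM:-, EMIT:P1(v=0,ok=F)] out:-; bubbles=2
Tick 5: [PARSE:-, VALIDATE:-, TRANSFORM:P2(v=0,ok=F), EMIT:-] out:P1(v=0); bubbles=3
Tick 6: [PARSE:-, VALIDATE:-, TRANSFORM:-, EMIT:P2(v=0,ok=F)] out:-; bubbles=3
Tick 7: [PARSE:P3(v=3,ok=F), VALIDATE:-, TRANSFORM:-, EMIT:-] out:P2(v=0); bubbles=3
Tick 8: [PARSE:P4(v=13,ok=F), VALIDATE:P3(v=3,ok=F), TRANSFORM:-, EMIT:-] out:-; bubbles=2
Tick 9: [PARSE:-, VALIDATE:P4(v=13,ok=T), TRANSFORM:P3(v=0,ok=F), EMIT:-] out:-; bubbles=2
Tick 10: [PARSE:-, VALIDATE:-, TRANSFORM:P4(v=26,ok=T), EMIT:P3(v=0,ok=F)] out:-; bubbles=2
Tick 11: [PARSE:-, VALIDATE:-, TRANSFORM:-, EMIT:P4(v=26,ok=T)] out:P3(v=0); bubbles=3
Tick 12: [PARSE:-, VALIDATE:-, TRANSFORM:-, EMIT:-] out:P4(v=26); bubbles=4
Total bubble-slots: 32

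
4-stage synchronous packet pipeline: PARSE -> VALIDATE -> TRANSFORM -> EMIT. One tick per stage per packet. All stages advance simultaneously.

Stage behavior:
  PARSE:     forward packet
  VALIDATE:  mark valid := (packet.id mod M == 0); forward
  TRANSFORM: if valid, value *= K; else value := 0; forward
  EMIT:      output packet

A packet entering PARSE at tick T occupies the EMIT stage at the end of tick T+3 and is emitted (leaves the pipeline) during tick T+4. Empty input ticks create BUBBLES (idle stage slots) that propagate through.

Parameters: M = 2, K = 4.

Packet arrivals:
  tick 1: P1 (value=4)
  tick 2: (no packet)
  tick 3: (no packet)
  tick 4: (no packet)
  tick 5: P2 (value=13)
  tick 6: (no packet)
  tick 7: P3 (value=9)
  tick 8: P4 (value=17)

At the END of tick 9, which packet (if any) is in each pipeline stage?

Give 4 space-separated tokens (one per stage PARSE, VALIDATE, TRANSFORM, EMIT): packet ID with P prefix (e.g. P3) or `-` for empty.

Answer: - P4 P3 -

Derivation:
Tick 1: [PARSE:P1(v=4,ok=F), VALIDATE:-, TRANSFORM:-, EMIT:-] out:-; in:P1
Tick 2: [PARSE:-, VALIDATE:P1(v=4,ok=F), TRANSFORM:-, EMIT:-] out:-; in:-
Tick 3: [PARSE:-, VALIDATE:-, TRANSFORM:P1(v=0,ok=F), EMIT:-] out:-; in:-
Tick 4: [PARSE:-, VALIDATE:-, TRANSFORM:-, EMIT:P1(v=0,ok=F)] out:-; in:-
Tick 5: [PARSE:P2(v=13,ok=F), VALIDATE:-, TRANSFORM:-, EMIT:-] out:P1(v=0); in:P2
Tick 6: [PARSE:-, VALIDATE:P2(v=13,ok=T), TRANSFORM:-, EMIT:-] out:-; in:-
Tick 7: [PARSE:P3(v=9,ok=F), VALIDATE:-, TRANSFORM:P2(v=52,ok=T), EMIT:-] out:-; in:P3
Tick 8: [PARSE:P4(v=17,ok=F), VALIDATE:P3(v=9,ok=F), TRANSFORM:-, EMIT:P2(v=52,ok=T)] out:-; in:P4
Tick 9: [PARSE:-, VALIDATE:P4(v=17,ok=T), TRANSFORM:P3(v=0,ok=F), EMIT:-] out:P2(v=52); in:-
At end of tick 9: ['-', 'P4', 'P3', '-']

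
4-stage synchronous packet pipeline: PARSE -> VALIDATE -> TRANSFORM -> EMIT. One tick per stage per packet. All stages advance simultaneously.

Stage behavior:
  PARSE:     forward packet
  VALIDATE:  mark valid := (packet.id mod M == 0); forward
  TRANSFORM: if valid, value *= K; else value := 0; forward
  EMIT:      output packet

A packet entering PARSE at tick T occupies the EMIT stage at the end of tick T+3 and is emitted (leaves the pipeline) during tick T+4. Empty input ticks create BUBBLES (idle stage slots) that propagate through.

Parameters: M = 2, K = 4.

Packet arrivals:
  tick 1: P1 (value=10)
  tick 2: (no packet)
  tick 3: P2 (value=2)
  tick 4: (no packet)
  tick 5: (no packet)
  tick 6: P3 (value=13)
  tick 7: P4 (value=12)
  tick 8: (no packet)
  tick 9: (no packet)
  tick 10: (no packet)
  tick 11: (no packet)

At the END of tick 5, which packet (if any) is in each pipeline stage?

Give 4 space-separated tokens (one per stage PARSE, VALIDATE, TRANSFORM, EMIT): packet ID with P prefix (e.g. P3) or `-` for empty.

Tick 1: [PARSE:P1(v=10,ok=F), VALIDATE:-, TRANSFORM:-, EMIT:-] out:-; in:P1
Tick 2: [PARSE:-, VALIDATE:P1(v=10,ok=F), TRANSFORM:-, EMIT:-] out:-; in:-
Tick 3: [PARSE:P2(v=2,ok=F), VALIDATE:-, TRANSFORM:P1(v=0,ok=F), EMIT:-] out:-; in:P2
Tick 4: [PARSE:-, VALIDATE:P2(v=2,ok=T), TRANSFORM:-, EMIT:P1(v=0,ok=F)] out:-; in:-
Tick 5: [PARSE:-, VALIDATE:-, TRANSFORM:P2(v=8,ok=T), EMIT:-] out:P1(v=0); in:-
At end of tick 5: ['-', '-', 'P2', '-']

Answer: - - P2 -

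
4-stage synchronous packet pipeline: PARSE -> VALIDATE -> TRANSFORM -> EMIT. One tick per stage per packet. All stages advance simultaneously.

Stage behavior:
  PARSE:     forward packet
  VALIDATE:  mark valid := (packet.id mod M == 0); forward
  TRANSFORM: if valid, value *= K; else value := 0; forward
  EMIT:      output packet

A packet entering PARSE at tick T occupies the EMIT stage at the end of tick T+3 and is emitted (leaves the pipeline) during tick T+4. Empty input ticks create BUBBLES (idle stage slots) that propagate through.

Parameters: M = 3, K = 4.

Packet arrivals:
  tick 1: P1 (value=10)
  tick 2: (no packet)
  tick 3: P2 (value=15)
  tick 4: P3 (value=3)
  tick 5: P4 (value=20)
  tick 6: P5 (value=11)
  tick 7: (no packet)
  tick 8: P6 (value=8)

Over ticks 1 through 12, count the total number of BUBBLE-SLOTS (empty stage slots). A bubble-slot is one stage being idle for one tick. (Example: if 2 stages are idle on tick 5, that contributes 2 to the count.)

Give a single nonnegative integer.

Answer: 24

Derivation:
Tick 1: [PARSE:P1(v=10,ok=F), VALIDATE:-, TRANSFORM:-, EMIT:-] out:-; bubbles=3
Tick 2: [PARSE:-, VALIDATE:P1(v=10,ok=F), TRANSFORM:-, EMIT:-] out:-; bubbles=3
Tick 3: [PARSE:P2(v=15,ok=F), VALIDATE:-, TRANSFORM:P1(v=0,ok=F), EMIT:-] out:-; bubbles=2
Tick 4: [PARSE:P3(v=3,ok=F), VALIDATE:P2(v=15,ok=F), TRANSFORM:-, EMIT:P1(v=0,ok=F)] out:-; bubbles=1
Tick 5: [PARSE:P4(v=20,ok=F), VALIDATE:P3(v=3,ok=T), TRANSFORM:P2(v=0,ok=F), EMIT:-] out:P1(v=0); bubbles=1
Tick 6: [PARSE:P5(v=11,ok=F), VALIDATE:P4(v=20,ok=F), TRANSFORM:P3(v=12,ok=T), EMIT:P2(v=0,ok=F)] out:-; bubbles=0
Tick 7: [PARSE:-, VALIDATE:P5(v=11,ok=F), TRANSFORM:P4(v=0,ok=F), EMIT:P3(v=12,ok=T)] out:P2(v=0); bubbles=1
Tick 8: [PARSE:P6(v=8,ok=F), VALIDATE:-, TRANSFORM:P5(v=0,ok=F), EMIT:P4(v=0,ok=F)] out:P3(v=12); bubbles=1
Tick 9: [PARSE:-, VALIDATE:P6(v=8,ok=T), TRANSFORM:-, EMIT:P5(v=0,ok=F)] out:P4(v=0); bubbles=2
Tick 10: [PARSE:-, VALIDATE:-, TRANSFORM:P6(v=32,ok=T), EMIT:-] out:P5(v=0); bubbles=3
Tick 11: [PARSE:-, VALIDATE:-, TRANSFORM:-, EMIT:P6(v=32,ok=T)] out:-; bubbles=3
Tick 12: [PARSE:-, VALIDATE:-, TRANSFORM:-, EMIT:-] out:P6(v=32); bubbles=4
Total bubble-slots: 24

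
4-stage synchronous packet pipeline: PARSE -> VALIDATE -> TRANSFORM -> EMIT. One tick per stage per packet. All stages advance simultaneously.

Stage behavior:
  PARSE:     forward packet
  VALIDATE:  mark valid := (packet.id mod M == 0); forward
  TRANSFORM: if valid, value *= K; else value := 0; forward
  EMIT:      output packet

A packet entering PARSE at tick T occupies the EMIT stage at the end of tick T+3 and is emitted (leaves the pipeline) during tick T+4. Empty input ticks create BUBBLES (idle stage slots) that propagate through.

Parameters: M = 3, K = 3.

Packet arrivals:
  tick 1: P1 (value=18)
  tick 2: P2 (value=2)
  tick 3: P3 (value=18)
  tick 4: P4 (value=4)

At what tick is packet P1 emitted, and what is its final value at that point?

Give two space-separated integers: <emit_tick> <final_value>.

Answer: 5 0

Derivation:
Tick 1: [PARSE:P1(v=18,ok=F), VALIDATE:-, TRANSFORM:-, EMIT:-] out:-; in:P1
Tick 2: [PARSE:P2(v=2,ok=F), VALIDATE:P1(v=18,ok=F), TRANSFORM:-, EMIT:-] out:-; in:P2
Tick 3: [PARSE:P3(v=18,ok=F), VALIDATE:P2(v=2,ok=F), TRANSFORM:P1(v=0,ok=F), EMIT:-] out:-; in:P3
Tick 4: [PARSE:P4(v=4,ok=F), VALIDATE:P3(v=18,ok=T), TRANSFORM:P2(v=0,ok=F), EMIT:P1(v=0,ok=F)] out:-; in:P4
Tick 5: [PARSE:-, VALIDATE:P4(v=4,ok=F), TRANSFORM:P3(v=54,ok=T), EMIT:P2(v=0,ok=F)] out:P1(v=0); in:-
Tick 6: [PARSE:-, VALIDATE:-, TRANSFORM:P4(v=0,ok=F), EMIT:P3(v=54,ok=T)] out:P2(v=0); in:-
Tick 7: [PARSE:-, VALIDATE:-, TRANSFORM:-, EMIT:P4(v=0,ok=F)] out:P3(v=54); in:-
Tick 8: [PARSE:-, VALIDATE:-, TRANSFORM:-, EMIT:-] out:P4(v=0); in:-
P1: arrives tick 1, valid=False (id=1, id%3=1), emit tick 5, final value 0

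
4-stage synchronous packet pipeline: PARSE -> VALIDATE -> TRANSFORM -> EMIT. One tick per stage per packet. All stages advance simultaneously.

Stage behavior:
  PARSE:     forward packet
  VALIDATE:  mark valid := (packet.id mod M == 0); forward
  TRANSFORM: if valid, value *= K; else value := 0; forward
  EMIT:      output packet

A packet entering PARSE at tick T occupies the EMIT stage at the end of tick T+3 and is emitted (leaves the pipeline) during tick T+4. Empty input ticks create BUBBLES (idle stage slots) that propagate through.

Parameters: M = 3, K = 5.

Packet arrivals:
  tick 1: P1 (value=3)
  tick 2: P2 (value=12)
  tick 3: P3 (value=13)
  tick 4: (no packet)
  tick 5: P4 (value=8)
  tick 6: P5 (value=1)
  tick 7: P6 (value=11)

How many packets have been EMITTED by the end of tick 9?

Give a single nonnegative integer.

Tick 1: [PARSE:P1(v=3,ok=F), VALIDATE:-, TRANSFORM:-, EMIT:-] out:-; in:P1
Tick 2: [PARSE:P2(v=12,ok=F), VALIDATE:P1(v=3,ok=F), TRANSFORM:-, EMIT:-] out:-; in:P2
Tick 3: [PARSE:P3(v=13,ok=F), VALIDATE:P2(v=12,ok=F), TRANSFORM:P1(v=0,ok=F), EMIT:-] out:-; in:P3
Tick 4: [PARSE:-, VALIDATE:P3(v=13,ok=T), TRANSFORM:P2(v=0,ok=F), EMIT:P1(v=0,ok=F)] out:-; in:-
Tick 5: [PARSE:P4(v=8,ok=F), VALIDATE:-, TRANSFORM:P3(v=65,ok=T), EMIT:P2(v=0,ok=F)] out:P1(v=0); in:P4
Tick 6: [PARSE:P5(v=1,ok=F), VALIDATE:P4(v=8,ok=F), TRANSFORM:-, EMIT:P3(v=65,ok=T)] out:P2(v=0); in:P5
Tick 7: [PARSE:P6(v=11,ok=F), VALIDATE:P5(v=1,ok=F), TRANSFORM:P4(v=0,ok=F), EMIT:-] out:P3(v=65); in:P6
Tick 8: [PARSE:-, VALIDATE:P6(v=11,ok=T), TRANSFORM:P5(v=0,ok=F), EMIT:P4(v=0,ok=F)] out:-; in:-
Tick 9: [PARSE:-, VALIDATE:-, TRANSFORM:P6(v=55,ok=T), EMIT:P5(v=0,ok=F)] out:P4(v=0); in:-
Emitted by tick 9: ['P1', 'P2', 'P3', 'P4']

Answer: 4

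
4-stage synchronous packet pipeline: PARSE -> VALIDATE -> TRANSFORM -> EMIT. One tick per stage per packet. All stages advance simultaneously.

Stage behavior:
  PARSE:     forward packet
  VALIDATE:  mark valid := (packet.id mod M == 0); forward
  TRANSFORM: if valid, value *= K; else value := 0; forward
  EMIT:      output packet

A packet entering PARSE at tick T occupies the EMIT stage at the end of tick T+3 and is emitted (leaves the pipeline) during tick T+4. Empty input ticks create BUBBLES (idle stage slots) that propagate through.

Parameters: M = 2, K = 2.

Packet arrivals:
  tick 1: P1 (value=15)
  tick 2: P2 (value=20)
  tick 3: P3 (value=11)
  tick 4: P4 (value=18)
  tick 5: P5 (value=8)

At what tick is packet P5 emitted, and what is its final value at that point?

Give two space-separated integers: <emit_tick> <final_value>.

Tick 1: [PARSE:P1(v=15,ok=F), VALIDATE:-, TRANSFORM:-, EMIT:-] out:-; in:P1
Tick 2: [PARSE:P2(v=20,ok=F), VALIDATE:P1(v=15,ok=F), TRANSFORM:-, EMIT:-] out:-; in:P2
Tick 3: [PARSE:P3(v=11,ok=F), VALIDATE:P2(v=20,ok=T), TRANSFORM:P1(v=0,ok=F), EMIT:-] out:-; in:P3
Tick 4: [PARSE:P4(v=18,ok=F), VALIDATE:P3(v=11,ok=F), TRANSFORM:P2(v=40,ok=T), EMIT:P1(v=0,ok=F)] out:-; in:P4
Tick 5: [PARSE:P5(v=8,ok=F), VALIDATE:P4(v=18,ok=T), TRANSFORM:P3(v=0,ok=F), EMIT:P2(v=40,ok=T)] out:P1(v=0); in:P5
Tick 6: [PARSE:-, VALIDATE:P5(v=8,ok=F), TRANSFORM:P4(v=36,ok=T), EMIT:P3(v=0,ok=F)] out:P2(v=40); in:-
Tick 7: [PARSE:-, VALIDATE:-, TRANSFORM:P5(v=0,ok=F), EMIT:P4(v=36,ok=T)] out:P3(v=0); in:-
Tick 8: [PARSE:-, VALIDATE:-, TRANSFORM:-, EMIT:P5(v=0,ok=F)] out:P4(v=36); in:-
Tick 9: [PARSE:-, VALIDATE:-, TRANSFORM:-, EMIT:-] out:P5(v=0); in:-
P5: arrives tick 5, valid=False (id=5, id%2=1), emit tick 9, final value 0

Answer: 9 0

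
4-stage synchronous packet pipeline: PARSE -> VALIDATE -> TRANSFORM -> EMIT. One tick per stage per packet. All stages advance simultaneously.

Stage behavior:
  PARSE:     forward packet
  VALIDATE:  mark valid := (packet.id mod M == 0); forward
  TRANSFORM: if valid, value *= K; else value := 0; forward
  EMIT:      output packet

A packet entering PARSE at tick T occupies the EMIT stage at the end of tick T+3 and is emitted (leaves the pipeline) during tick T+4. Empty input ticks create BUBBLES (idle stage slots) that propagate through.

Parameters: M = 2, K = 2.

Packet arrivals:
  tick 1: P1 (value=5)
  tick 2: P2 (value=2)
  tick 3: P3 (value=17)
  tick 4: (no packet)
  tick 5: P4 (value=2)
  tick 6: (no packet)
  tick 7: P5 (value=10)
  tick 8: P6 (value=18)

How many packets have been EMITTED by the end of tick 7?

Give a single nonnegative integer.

Tick 1: [PARSE:P1(v=5,ok=F), VALIDATE:-, TRANSFORM:-, EMIT:-] out:-; in:P1
Tick 2: [PARSE:P2(v=2,ok=F), VALIDATE:P1(v=5,ok=F), TRANSFORM:-, EMIT:-] out:-; in:P2
Tick 3: [PARSE:P3(v=17,ok=F), VALIDATE:P2(v=2,ok=T), TRANSFORM:P1(v=0,ok=F), EMIT:-] out:-; in:P3
Tick 4: [PARSE:-, VALIDATE:P3(v=17,ok=F), TRANSFORM:P2(v=4,ok=T), EMIT:P1(v=0,ok=F)] out:-; in:-
Tick 5: [PARSE:P4(v=2,ok=F), VALIDATE:-, TRANSFORM:P3(v=0,ok=F), EMIT:P2(v=4,ok=T)] out:P1(v=0); in:P4
Tick 6: [PARSE:-, VALIDATE:P4(v=2,ok=T), TRANSFORM:-, EMIT:P3(v=0,ok=F)] out:P2(v=4); in:-
Tick 7: [PARSE:P5(v=10,ok=F), VALIDATE:-, TRANSFORM:P4(v=4,ok=T), EMIT:-] out:P3(v=0); in:P5
Emitted by tick 7: ['P1', 'P2', 'P3']

Answer: 3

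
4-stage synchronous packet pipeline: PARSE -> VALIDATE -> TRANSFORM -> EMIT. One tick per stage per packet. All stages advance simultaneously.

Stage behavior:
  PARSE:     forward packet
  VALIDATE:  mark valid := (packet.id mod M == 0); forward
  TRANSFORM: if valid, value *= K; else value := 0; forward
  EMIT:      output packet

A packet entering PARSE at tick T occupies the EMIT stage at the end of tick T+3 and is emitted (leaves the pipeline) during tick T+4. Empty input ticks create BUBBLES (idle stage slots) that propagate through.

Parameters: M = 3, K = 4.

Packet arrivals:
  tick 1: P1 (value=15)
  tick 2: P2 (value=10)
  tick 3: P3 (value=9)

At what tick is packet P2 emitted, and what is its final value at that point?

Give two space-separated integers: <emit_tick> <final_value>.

Answer: 6 0

Derivation:
Tick 1: [PARSE:P1(v=15,ok=F), VALIDATE:-, TRANSFORM:-, EMIT:-] out:-; in:P1
Tick 2: [PARSE:P2(v=10,ok=F), VALIDATE:P1(v=15,ok=F), TRANSFORM:-, EMIT:-] out:-; in:P2
Tick 3: [PARSE:P3(v=9,ok=F), VALIDATE:P2(v=10,ok=F), TRANSFORM:P1(v=0,ok=F), EMIT:-] out:-; in:P3
Tick 4: [PARSE:-, VALIDATE:P3(v=9,ok=T), TRANSFORM:P2(v=0,ok=F), EMIT:P1(v=0,ok=F)] out:-; in:-
Tick 5: [PARSE:-, VALIDATE:-, TRANSFORM:P3(v=36,ok=T), EMIT:P2(v=0,ok=F)] out:P1(v=0); in:-
Tick 6: [PARSE:-, VALIDATE:-, TRANSFORM:-, EMIT:P3(v=36,ok=T)] out:P2(v=0); in:-
Tick 7: [PARSE:-, VALIDATE:-, TRANSFORM:-, EMIT:-] out:P3(v=36); in:-
P2: arrives tick 2, valid=False (id=2, id%3=2), emit tick 6, final value 0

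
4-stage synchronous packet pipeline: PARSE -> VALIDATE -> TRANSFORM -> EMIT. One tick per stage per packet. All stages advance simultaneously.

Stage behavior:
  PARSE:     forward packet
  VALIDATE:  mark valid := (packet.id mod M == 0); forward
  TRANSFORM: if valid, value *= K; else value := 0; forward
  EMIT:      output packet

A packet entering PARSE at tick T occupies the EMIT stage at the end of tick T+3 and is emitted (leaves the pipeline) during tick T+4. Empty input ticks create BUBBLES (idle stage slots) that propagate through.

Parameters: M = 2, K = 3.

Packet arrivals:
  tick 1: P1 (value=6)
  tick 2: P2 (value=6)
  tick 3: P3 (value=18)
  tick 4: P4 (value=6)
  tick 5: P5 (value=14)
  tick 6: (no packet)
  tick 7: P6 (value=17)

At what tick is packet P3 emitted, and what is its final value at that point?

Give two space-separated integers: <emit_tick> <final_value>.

Answer: 7 0

Derivation:
Tick 1: [PARSE:P1(v=6,ok=F), VALIDATE:-, TRANSFORM:-, EMIT:-] out:-; in:P1
Tick 2: [PARSE:P2(v=6,ok=F), VALIDATE:P1(v=6,ok=F), TRANSFORM:-, EMIT:-] out:-; in:P2
Tick 3: [PARSE:P3(v=18,ok=F), VALIDATE:P2(v=6,ok=T), TRANSFORM:P1(v=0,ok=F), EMIT:-] out:-; in:P3
Tick 4: [PARSE:P4(v=6,ok=F), VALIDATE:P3(v=18,ok=F), TRANSFORM:P2(v=18,ok=T), EMIT:P1(v=0,ok=F)] out:-; in:P4
Tick 5: [PARSE:P5(v=14,ok=F), VALIDATE:P4(v=6,ok=T), TRANSFORM:P3(v=0,ok=F), EMIT:P2(v=18,ok=T)] out:P1(v=0); in:P5
Tick 6: [PARSE:-, VALIDATE:P5(v=14,ok=F), TRANSFORM:P4(v=18,ok=T), EMIT:P3(v=0,ok=F)] out:P2(v=18); in:-
Tick 7: [PARSE:P6(v=17,ok=F), VALIDATE:-, TRANSFORM:P5(v=0,ok=F), EMIT:P4(v=18,ok=T)] out:P3(v=0); in:P6
Tick 8: [PARSE:-, VALIDATE:P6(v=17,ok=T), TRANSFORM:-, EMIT:P5(v=0,ok=F)] out:P4(v=18); in:-
Tick 9: [PARSE:-, VALIDATE:-, TRANSFORM:P6(v=51,ok=T), EMIT:-] out:P5(v=0); in:-
Tick 10: [PARSE:-, VALIDATE:-, TRANSFORM:-, EMIT:P6(v=51,ok=T)] out:-; in:-
Tick 11: [PARSE:-, VALIDATE:-, TRANSFORM:-, EMIT:-] out:P6(v=51); in:-
P3: arrives tick 3, valid=False (id=3, id%2=1), emit tick 7, final value 0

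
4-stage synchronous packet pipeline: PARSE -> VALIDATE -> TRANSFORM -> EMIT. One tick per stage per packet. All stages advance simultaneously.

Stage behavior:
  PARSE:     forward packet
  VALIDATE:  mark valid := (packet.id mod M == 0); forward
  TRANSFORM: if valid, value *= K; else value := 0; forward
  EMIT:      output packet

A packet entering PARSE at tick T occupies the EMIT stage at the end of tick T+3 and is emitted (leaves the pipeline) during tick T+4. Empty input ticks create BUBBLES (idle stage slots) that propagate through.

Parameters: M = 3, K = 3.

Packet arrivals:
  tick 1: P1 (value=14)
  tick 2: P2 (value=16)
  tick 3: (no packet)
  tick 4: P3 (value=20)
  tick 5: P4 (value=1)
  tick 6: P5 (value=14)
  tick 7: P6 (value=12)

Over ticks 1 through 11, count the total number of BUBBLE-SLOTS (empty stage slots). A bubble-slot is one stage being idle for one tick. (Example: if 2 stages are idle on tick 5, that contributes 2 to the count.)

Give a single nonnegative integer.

Answer: 20

Derivation:
Tick 1: [PARSE:P1(v=14,ok=F), VALIDATE:-, TRANSFORM:-, EMIT:-] out:-; bubbles=3
Tick 2: [PARSE:P2(v=16,ok=F), VALIDATE:P1(v=14,ok=F), TRANSFORM:-, EMIT:-] out:-; bubbles=2
Tick 3: [PARSE:-, VALIDATE:P2(v=16,ok=F), TRANSFORM:P1(v=0,ok=F), EMIT:-] out:-; bubbles=2
Tick 4: [PARSE:P3(v=20,ok=F), VALIDATE:-, TRANSFORM:P2(v=0,ok=F), EMIT:P1(v=0,ok=F)] out:-; bubbles=1
Tick 5: [PARSE:P4(v=1,ok=F), VALIDATE:P3(v=20,ok=T), TRANSFORM:-, EMIT:P2(v=0,ok=F)] out:P1(v=0); bubbles=1
Tick 6: [PARSE:P5(v=14,ok=F), VALIDATE:P4(v=1,ok=F), TRANSFORM:P3(v=60,ok=T), EMIT:-] out:P2(v=0); bubbles=1
Tick 7: [PARSE:P6(v=12,ok=F), VALIDATE:P5(v=14,ok=F), TRANSFORM:P4(v=0,ok=F), EMIT:P3(v=60,ok=T)] out:-; bubbles=0
Tick 8: [PARSE:-, VALIDATE:P6(v=12,ok=T), TRANSFORM:P5(v=0,ok=F), EMIT:P4(v=0,ok=F)] out:P3(v=60); bubbles=1
Tick 9: [PARSE:-, VALIDATE:-, TRANSFORM:P6(v=36,ok=T), EMIT:P5(v=0,ok=F)] out:P4(v=0); bubbles=2
Tick 10: [PARSE:-, VALIDATE:-, TRANSFORM:-, EMIT:P6(v=36,ok=T)] out:P5(v=0); bubbles=3
Tick 11: [PARSE:-, VALIDATE:-, TRANSFORM:-, EMIT:-] out:P6(v=36); bubbles=4
Total bubble-slots: 20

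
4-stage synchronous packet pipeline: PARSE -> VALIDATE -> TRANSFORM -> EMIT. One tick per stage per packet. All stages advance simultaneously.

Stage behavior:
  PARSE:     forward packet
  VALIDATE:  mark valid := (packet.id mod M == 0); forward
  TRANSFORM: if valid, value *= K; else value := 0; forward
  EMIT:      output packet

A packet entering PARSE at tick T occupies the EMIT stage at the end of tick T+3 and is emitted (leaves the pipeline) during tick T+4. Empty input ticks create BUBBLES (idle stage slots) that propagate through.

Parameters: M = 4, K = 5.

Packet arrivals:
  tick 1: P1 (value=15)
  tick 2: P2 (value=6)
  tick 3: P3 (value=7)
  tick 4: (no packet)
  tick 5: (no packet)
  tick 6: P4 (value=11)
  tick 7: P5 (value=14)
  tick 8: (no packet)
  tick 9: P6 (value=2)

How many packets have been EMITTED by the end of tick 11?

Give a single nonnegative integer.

Answer: 5

Derivation:
Tick 1: [PARSE:P1(v=15,ok=F), VALIDATE:-, TRANSFORM:-, EMIT:-] out:-; in:P1
Tick 2: [PARSE:P2(v=6,ok=F), VALIDATE:P1(v=15,ok=F), TRANSFORM:-, EMIT:-] out:-; in:P2
Tick 3: [PARSE:P3(v=7,ok=F), VALIDATE:P2(v=6,ok=F), TRANSFORM:P1(v=0,ok=F), EMIT:-] out:-; in:P3
Tick 4: [PARSE:-, VALIDATE:P3(v=7,ok=F), TRANSFORM:P2(v=0,ok=F), EMIT:P1(v=0,ok=F)] out:-; in:-
Tick 5: [PARSE:-, VALIDATE:-, TRANSFORM:P3(v=0,ok=F), EMIT:P2(v=0,ok=F)] out:P1(v=0); in:-
Tick 6: [PARSE:P4(v=11,ok=F), VALIDATE:-, TRANSFORM:-, EMIT:P3(v=0,ok=F)] out:P2(v=0); in:P4
Tick 7: [PARSE:P5(v=14,ok=F), VALIDATE:P4(v=11,ok=T), TRANSFORM:-, EMIT:-] out:P3(v=0); in:P5
Tick 8: [PARSE:-, VALIDATE:P5(v=14,ok=F), TRANSFORM:P4(v=55,ok=T), EMIT:-] out:-; in:-
Tick 9: [PARSE:P6(v=2,ok=F), VALIDATE:-, TRANSFORM:P5(v=0,ok=F), EMIT:P4(v=55,ok=T)] out:-; in:P6
Tick 10: [PARSE:-, VALIDATE:P6(v=2,ok=F), TRANSFORM:-, EMIT:P5(v=0,ok=F)] out:P4(v=55); in:-
Tick 11: [PARSE:-, VALIDATE:-, TRANSFORM:P6(v=0,ok=F), EMIT:-] out:P5(v=0); in:-
Emitted by tick 11: ['P1', 'P2', 'P3', 'P4', 'P5']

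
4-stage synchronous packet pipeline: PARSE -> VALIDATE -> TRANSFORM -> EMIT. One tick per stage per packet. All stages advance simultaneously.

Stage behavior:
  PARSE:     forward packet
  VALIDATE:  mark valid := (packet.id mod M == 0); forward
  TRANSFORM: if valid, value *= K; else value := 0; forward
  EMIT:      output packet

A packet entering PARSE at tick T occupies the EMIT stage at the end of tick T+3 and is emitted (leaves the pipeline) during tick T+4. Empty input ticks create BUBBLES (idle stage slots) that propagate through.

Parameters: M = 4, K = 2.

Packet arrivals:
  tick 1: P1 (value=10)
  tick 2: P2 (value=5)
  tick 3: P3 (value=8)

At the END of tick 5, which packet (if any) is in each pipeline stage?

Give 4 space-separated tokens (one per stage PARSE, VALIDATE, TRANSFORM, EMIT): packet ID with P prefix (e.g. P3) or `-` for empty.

Answer: - - P3 P2

Derivation:
Tick 1: [PARSE:P1(v=10,ok=F), VALIDATE:-, TRANSFORM:-, EMIT:-] out:-; in:P1
Tick 2: [PARSE:P2(v=5,ok=F), VALIDATE:P1(v=10,ok=F), TRANSFORM:-, EMIT:-] out:-; in:P2
Tick 3: [PARSE:P3(v=8,ok=F), VALIDATE:P2(v=5,ok=F), TRANSFORM:P1(v=0,ok=F), EMIT:-] out:-; in:P3
Tick 4: [PARSE:-, VALIDATE:P3(v=8,ok=F), TRANSFORM:P2(v=0,ok=F), EMIT:P1(v=0,ok=F)] out:-; in:-
Tick 5: [PARSE:-, VALIDATE:-, TRANSFORM:P3(v=0,ok=F), EMIT:P2(v=0,ok=F)] out:P1(v=0); in:-
At end of tick 5: ['-', '-', 'P3', 'P2']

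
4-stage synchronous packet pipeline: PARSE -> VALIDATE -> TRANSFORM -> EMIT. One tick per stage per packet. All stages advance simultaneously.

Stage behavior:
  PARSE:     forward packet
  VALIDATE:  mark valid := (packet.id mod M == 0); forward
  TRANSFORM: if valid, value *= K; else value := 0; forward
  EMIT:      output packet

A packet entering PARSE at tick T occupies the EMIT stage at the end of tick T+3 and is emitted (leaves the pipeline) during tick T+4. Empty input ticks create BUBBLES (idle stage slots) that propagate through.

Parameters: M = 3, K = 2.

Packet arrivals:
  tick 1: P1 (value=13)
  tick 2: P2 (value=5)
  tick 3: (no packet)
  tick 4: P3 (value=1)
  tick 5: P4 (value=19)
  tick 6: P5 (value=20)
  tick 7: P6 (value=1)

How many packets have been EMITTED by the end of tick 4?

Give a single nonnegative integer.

Tick 1: [PARSE:P1(v=13,ok=F), VALIDATE:-, TRANSFORM:-, EMIT:-] out:-; in:P1
Tick 2: [PARSE:P2(v=5,ok=F), VALIDATE:P1(v=13,ok=F), TRANSFORM:-, EMIT:-] out:-; in:P2
Tick 3: [PARSE:-, VALIDATE:P2(v=5,ok=F), TRANSFORM:P1(v=0,ok=F), EMIT:-] out:-; in:-
Tick 4: [PARSE:P3(v=1,ok=F), VALIDATE:-, TRANSFORM:P2(v=0,ok=F), EMIT:P1(v=0,ok=F)] out:-; in:P3
Emitted by tick 4: []

Answer: 0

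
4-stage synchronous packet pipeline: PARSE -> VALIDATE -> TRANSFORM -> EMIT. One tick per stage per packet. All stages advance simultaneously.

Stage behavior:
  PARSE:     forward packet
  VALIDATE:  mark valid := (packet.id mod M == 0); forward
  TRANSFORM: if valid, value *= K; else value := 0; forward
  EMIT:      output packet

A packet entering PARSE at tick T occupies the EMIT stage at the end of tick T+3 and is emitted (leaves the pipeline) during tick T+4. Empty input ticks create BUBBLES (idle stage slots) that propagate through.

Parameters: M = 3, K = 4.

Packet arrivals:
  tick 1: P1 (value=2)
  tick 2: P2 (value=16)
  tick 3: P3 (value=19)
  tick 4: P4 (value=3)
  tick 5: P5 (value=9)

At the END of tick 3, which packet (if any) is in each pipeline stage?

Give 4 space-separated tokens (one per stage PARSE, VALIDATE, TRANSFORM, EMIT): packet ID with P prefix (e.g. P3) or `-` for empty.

Answer: P3 P2 P1 -

Derivation:
Tick 1: [PARSE:P1(v=2,ok=F), VALIDATE:-, TRANSFORM:-, EMIT:-] out:-; in:P1
Tick 2: [PARSE:P2(v=16,ok=F), VALIDATE:P1(v=2,ok=F), TRANSFORM:-, EMIT:-] out:-; in:P2
Tick 3: [PARSE:P3(v=19,ok=F), VALIDATE:P2(v=16,ok=F), TRANSFORM:P1(v=0,ok=F), EMIT:-] out:-; in:P3
At end of tick 3: ['P3', 'P2', 'P1', '-']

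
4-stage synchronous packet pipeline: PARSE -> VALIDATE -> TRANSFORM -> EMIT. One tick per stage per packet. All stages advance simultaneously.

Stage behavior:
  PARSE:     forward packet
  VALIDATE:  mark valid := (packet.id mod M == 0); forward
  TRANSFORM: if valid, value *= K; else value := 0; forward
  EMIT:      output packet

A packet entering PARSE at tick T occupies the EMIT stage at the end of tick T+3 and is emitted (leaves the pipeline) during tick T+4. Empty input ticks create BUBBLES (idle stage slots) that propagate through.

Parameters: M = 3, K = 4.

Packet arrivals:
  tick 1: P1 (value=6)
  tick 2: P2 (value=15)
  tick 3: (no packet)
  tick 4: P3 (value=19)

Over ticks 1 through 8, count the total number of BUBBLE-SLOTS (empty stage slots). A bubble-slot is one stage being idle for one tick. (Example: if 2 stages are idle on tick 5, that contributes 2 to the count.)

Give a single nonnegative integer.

Tick 1: [PARSE:P1(v=6,ok=F), VALIDATE:-, TRANSFORM:-, EMIT:-] out:-; bubbles=3
Tick 2: [PARSE:P2(v=15,ok=F), VALIDATE:P1(v=6,ok=F), TRANSFORM:-, EMIT:-] out:-; bubbles=2
Tick 3: [PARSE:-, VALIDATE:P2(v=15,ok=F), TRANSFORM:P1(v=0,ok=F), EMIT:-] out:-; bubbles=2
Tick 4: [PARSE:P3(v=19,ok=F), VALIDATE:-, TRANSFORM:P2(v=0,ok=F), EMIT:P1(v=0,ok=F)] out:-; bubbles=1
Tick 5: [PARSE:-, VALIDATE:P3(v=19,ok=T), TRANSFORM:-, EMIT:P2(v=0,ok=F)] out:P1(v=0); bubbles=2
Tick 6: [PARSE:-, VALIDATE:-, TRANSFORM:P3(v=76,ok=T), EMIT:-] out:P2(v=0); bubbles=3
Tick 7: [PARSE:-, VALIDATE:-, TRANSFORM:-, EMIT:P3(v=76,ok=T)] out:-; bubbles=3
Tick 8: [PARSE:-, VALIDATE:-, TRANSFORM:-, EMIT:-] out:P3(v=76); bubbles=4
Total bubble-slots: 20

Answer: 20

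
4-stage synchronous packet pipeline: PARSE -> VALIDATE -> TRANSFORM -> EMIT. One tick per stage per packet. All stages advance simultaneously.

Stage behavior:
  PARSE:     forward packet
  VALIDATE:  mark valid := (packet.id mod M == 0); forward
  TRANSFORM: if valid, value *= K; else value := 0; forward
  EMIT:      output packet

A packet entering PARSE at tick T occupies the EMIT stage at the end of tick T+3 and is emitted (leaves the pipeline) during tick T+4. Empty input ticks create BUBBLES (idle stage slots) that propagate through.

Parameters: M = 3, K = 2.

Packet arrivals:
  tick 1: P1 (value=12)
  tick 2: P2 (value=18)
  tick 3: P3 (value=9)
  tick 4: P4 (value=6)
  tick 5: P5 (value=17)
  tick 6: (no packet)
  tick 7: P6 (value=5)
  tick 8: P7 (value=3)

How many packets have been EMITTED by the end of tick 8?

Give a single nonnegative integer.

Tick 1: [PARSE:P1(v=12,ok=F), VALIDATE:-, TRANSFORM:-, EMIT:-] out:-; in:P1
Tick 2: [PARSE:P2(v=18,ok=F), VALIDATE:P1(v=12,ok=F), TRANSFORM:-, EMIT:-] out:-; in:P2
Tick 3: [PARSE:P3(v=9,ok=F), VALIDATE:P2(v=18,ok=F), TRANSFORM:P1(v=0,ok=F), EMIT:-] out:-; in:P3
Tick 4: [PARSE:P4(v=6,ok=F), VALIDATE:P3(v=9,ok=T), TRANSFORM:P2(v=0,ok=F), EMIT:P1(v=0,ok=F)] out:-; in:P4
Tick 5: [PARSE:P5(v=17,ok=F), VALIDATE:P4(v=6,ok=F), TRANSFORM:P3(v=18,ok=T), EMIT:P2(v=0,ok=F)] out:P1(v=0); in:P5
Tick 6: [PARSE:-, VALIDATE:P5(v=17,ok=F), TRANSFORM:P4(v=0,ok=F), EMIT:P3(v=18,ok=T)] out:P2(v=0); in:-
Tick 7: [PARSE:P6(v=5,ok=F), VALIDATE:-, TRANSFORM:P5(v=0,ok=F), EMIT:P4(v=0,ok=F)] out:P3(v=18); in:P6
Tick 8: [PARSE:P7(v=3,ok=F), VALIDATE:P6(v=5,ok=T), TRANSFORM:-, EMIT:P5(v=0,ok=F)] out:P4(v=0); in:P7
Emitted by tick 8: ['P1', 'P2', 'P3', 'P4']

Answer: 4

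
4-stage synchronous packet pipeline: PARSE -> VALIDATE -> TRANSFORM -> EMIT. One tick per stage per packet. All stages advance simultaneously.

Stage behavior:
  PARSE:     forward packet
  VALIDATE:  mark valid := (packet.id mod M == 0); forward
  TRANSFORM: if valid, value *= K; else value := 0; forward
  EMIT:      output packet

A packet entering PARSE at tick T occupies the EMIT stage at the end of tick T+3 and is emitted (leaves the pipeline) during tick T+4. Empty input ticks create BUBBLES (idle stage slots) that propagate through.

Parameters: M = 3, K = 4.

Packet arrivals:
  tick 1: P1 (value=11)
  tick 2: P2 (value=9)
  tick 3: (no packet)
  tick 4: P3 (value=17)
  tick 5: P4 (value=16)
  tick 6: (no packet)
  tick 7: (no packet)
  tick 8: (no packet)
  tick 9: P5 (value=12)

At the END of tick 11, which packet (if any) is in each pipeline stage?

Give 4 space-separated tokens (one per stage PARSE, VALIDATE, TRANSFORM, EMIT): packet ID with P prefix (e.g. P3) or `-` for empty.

Answer: - - P5 -

Derivation:
Tick 1: [PARSE:P1(v=11,ok=F), VALIDATE:-, TRANSFORM:-, EMIT:-] out:-; in:P1
Tick 2: [PARSE:P2(v=9,ok=F), VALIDATE:P1(v=11,ok=F), TRANSFORM:-, EMIT:-] out:-; in:P2
Tick 3: [PARSE:-, VALIDATE:P2(v=9,ok=F), TRANSFORM:P1(v=0,ok=F), EMIT:-] out:-; in:-
Tick 4: [PARSE:P3(v=17,ok=F), VALIDATE:-, TRANSFORM:P2(v=0,ok=F), EMIT:P1(v=0,ok=F)] out:-; in:P3
Tick 5: [PARSE:P4(v=16,ok=F), VALIDATE:P3(v=17,ok=T), TRANSFORM:-, EMIT:P2(v=0,ok=F)] out:P1(v=0); in:P4
Tick 6: [PARSE:-, VALIDATE:P4(v=16,ok=F), TRANSFORM:P3(v=68,ok=T), EMIT:-] out:P2(v=0); in:-
Tick 7: [PARSE:-, VALIDATE:-, TRANSFORM:P4(v=0,ok=F), EMIT:P3(v=68,ok=T)] out:-; in:-
Tick 8: [PARSE:-, VALIDATE:-, TRANSFORM:-, EMIT:P4(v=0,ok=F)] out:P3(v=68); in:-
Tick 9: [PARSE:P5(v=12,ok=F), VALIDATE:-, TRANSFORM:-, EMIT:-] out:P4(v=0); in:P5
Tick 10: [PARSE:-, VALIDATE:P5(v=12,ok=F), TRANSFORM:-, EMIT:-] out:-; in:-
Tick 11: [PARSE:-, VALIDATE:-, TRANSFORM:P5(v=0,ok=F), EMIT:-] out:-; in:-
At end of tick 11: ['-', '-', 'P5', '-']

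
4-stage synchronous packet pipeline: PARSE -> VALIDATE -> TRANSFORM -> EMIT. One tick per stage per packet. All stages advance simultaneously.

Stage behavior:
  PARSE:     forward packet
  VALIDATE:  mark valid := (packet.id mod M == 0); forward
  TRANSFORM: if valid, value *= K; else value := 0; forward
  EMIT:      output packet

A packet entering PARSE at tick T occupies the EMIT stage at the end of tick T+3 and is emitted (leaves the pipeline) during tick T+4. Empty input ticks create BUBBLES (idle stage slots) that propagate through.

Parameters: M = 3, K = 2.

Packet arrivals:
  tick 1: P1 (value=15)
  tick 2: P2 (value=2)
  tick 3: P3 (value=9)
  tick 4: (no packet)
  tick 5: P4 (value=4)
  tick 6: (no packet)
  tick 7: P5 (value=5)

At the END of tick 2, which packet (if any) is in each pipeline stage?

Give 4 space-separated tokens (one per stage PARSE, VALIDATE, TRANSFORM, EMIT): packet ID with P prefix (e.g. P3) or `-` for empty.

Tick 1: [PARSE:P1(v=15,ok=F), VALIDATE:-, TRANSFORM:-, EMIT:-] out:-; in:P1
Tick 2: [PARSE:P2(v=2,ok=F), VALIDATE:P1(v=15,ok=F), TRANSFORM:-, EMIT:-] out:-; in:P2
At end of tick 2: ['P2', 'P1', '-', '-']

Answer: P2 P1 - -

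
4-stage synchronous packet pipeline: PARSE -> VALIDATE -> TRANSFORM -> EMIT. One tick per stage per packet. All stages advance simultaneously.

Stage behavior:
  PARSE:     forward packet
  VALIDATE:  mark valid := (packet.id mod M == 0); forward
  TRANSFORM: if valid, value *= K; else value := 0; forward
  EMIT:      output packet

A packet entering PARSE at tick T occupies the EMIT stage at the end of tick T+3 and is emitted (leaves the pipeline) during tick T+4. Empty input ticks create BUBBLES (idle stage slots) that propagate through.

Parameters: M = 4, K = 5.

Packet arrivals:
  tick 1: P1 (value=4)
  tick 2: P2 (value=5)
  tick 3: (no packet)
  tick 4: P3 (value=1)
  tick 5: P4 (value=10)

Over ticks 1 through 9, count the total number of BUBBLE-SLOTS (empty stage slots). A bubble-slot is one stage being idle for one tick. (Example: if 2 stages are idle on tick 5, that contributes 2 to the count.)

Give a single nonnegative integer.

Tick 1: [PARSE:P1(v=4,ok=F), VALIDATE:-, TRANSFORM:-, EMIT:-] out:-; bubbles=3
Tick 2: [PARSE:P2(v=5,ok=F), VALIDATE:P1(v=4,ok=F), TRANSFORM:-, EMIT:-] out:-; bubbles=2
Tick 3: [PARSE:-, VALIDATE:P2(v=5,ok=F), TRANSFORM:P1(v=0,ok=F), EMIT:-] out:-; bubbles=2
Tick 4: [PARSE:P3(v=1,ok=F), VALIDATE:-, TRANSFORM:P2(v=0,ok=F), EMIT:P1(v=0,ok=F)] out:-; bubbles=1
Tick 5: [PARSE:P4(v=10,ok=F), VALIDATE:P3(v=1,ok=F), TRANSFORM:-, EMIT:P2(v=0,ok=F)] out:P1(v=0); bubbles=1
Tick 6: [PARSE:-, VALIDATE:P4(v=10,ok=T), TRANSFORM:P3(v=0,ok=F), EMIT:-] out:P2(v=0); bubbles=2
Tick 7: [PARSE:-, VALIDATE:-, TRANSFORM:P4(v=50,ok=T), EMIT:P3(v=0,ok=F)] out:-; bubbles=2
Tick 8: [PARSE:-, VALIDATE:-, TRANSFORM:-, EMIT:P4(v=50,ok=T)] out:P3(v=0); bubbles=3
Tick 9: [PARSE:-, VALIDATE:-, TRANSFORM:-, EMIT:-] out:P4(v=50); bubbles=4
Total bubble-slots: 20

Answer: 20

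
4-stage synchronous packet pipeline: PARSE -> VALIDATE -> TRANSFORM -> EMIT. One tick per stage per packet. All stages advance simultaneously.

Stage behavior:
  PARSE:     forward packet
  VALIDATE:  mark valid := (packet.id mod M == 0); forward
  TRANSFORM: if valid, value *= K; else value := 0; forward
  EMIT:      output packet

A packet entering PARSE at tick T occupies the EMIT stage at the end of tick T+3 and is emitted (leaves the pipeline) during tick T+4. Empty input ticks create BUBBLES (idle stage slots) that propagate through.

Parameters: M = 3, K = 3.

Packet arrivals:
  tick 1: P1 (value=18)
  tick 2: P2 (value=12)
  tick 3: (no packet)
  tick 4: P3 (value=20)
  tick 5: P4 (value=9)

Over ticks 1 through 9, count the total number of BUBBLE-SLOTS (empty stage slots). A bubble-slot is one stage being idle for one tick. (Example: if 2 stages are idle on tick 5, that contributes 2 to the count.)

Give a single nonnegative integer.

Answer: 20

Derivation:
Tick 1: [PARSE:P1(v=18,ok=F), VALIDATE:-, TRANSFORM:-, EMIT:-] out:-; bubbles=3
Tick 2: [PARSE:P2(v=12,ok=F), VALIDATE:P1(v=18,ok=F), TRANSFORM:-, EMIT:-] out:-; bubbles=2
Tick 3: [PARSE:-, VALIDATE:P2(v=12,ok=F), TRANSFORM:P1(v=0,ok=F), EMIT:-] out:-; bubbles=2
Tick 4: [PARSE:P3(v=20,ok=F), VALIDATE:-, TRANSFORM:P2(v=0,ok=F), EMIT:P1(v=0,ok=F)] out:-; bubbles=1
Tick 5: [PARSE:P4(v=9,ok=F), VALIDATE:P3(v=20,ok=T), TRANSFORM:-, EMIT:P2(v=0,ok=F)] out:P1(v=0); bubbles=1
Tick 6: [PARSE:-, VALIDATE:P4(v=9,ok=F), TRANSFORM:P3(v=60,ok=T), EMIT:-] out:P2(v=0); bubbles=2
Tick 7: [PARSE:-, VALIDATE:-, TRANSFORM:P4(v=0,ok=F), EMIT:P3(v=60,ok=T)] out:-; bubbles=2
Tick 8: [PARSE:-, VALIDATE:-, TRANSFORM:-, EMIT:P4(v=0,ok=F)] out:P3(v=60); bubbles=3
Tick 9: [PARSE:-, VALIDATE:-, TRANSFORM:-, EMIT:-] out:P4(v=0); bubbles=4
Total bubble-slots: 20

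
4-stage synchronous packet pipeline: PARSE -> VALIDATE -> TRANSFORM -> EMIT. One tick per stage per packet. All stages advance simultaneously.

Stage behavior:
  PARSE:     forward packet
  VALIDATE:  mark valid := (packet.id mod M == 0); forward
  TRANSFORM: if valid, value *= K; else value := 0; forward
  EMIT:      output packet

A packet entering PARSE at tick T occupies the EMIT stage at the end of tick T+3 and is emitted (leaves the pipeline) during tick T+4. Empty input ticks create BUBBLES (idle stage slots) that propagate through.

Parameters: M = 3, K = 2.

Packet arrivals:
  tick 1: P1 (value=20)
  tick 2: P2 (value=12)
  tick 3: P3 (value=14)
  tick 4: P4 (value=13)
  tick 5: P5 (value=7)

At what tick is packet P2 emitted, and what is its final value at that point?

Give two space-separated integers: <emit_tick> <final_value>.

Tick 1: [PARSE:P1(v=20,ok=F), VALIDATE:-, TRANSFORM:-, EMIT:-] out:-; in:P1
Tick 2: [PARSE:P2(v=12,ok=F), VALIDATE:P1(v=20,ok=F), TRANSFORM:-, EMIT:-] out:-; in:P2
Tick 3: [PARSE:P3(v=14,ok=F), VALIDATE:P2(v=12,ok=F), TRANSFORM:P1(v=0,ok=F), EMIT:-] out:-; in:P3
Tick 4: [PARSE:P4(v=13,ok=F), VALIDATE:P3(v=14,ok=T), TRANSFORM:P2(v=0,ok=F), EMIT:P1(v=0,ok=F)] out:-; in:P4
Tick 5: [PARSE:P5(v=7,ok=F), VALIDATE:P4(v=13,ok=F), TRANSFORM:P3(v=28,ok=T), EMIT:P2(v=0,ok=F)] out:P1(v=0); in:P5
Tick 6: [PARSE:-, VALIDATE:P5(v=7,ok=F), TRANSFORM:P4(v=0,ok=F), EMIT:P3(v=28,ok=T)] out:P2(v=0); in:-
Tick 7: [PARSE:-, VALIDATE:-, TRANSFORM:P5(v=0,ok=F), EMIT:P4(v=0,ok=F)] out:P3(v=28); in:-
Tick 8: [PARSE:-, VALIDATE:-, TRANSFORM:-, EMIT:P5(v=0,ok=F)] out:P4(v=0); in:-
Tick 9: [PARSE:-, VALIDATE:-, TRANSFORM:-, EMIT:-] out:P5(v=0); in:-
P2: arrives tick 2, valid=False (id=2, id%3=2), emit tick 6, final value 0

Answer: 6 0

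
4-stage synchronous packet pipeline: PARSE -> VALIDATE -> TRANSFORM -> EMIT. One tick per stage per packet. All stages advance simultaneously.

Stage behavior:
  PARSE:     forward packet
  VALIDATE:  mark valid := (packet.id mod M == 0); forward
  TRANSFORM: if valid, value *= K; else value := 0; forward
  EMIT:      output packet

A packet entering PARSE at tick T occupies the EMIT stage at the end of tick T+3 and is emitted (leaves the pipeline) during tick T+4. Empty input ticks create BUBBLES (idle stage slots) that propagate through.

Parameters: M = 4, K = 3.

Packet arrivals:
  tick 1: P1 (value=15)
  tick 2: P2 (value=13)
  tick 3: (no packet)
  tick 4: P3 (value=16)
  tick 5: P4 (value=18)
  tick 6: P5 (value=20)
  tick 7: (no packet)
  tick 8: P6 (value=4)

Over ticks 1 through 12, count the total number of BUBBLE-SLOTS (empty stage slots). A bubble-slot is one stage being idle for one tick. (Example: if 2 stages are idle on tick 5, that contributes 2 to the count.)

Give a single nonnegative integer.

Tick 1: [PARSE:P1(v=15,ok=F), VALIDATE:-, TRANSFORM:-, EMIT:-] out:-; bubbles=3
Tick 2: [PARSE:P2(v=13,ok=F), VALIDATE:P1(v=15,ok=F), TRANSFORM:-, EMIT:-] out:-; bubbles=2
Tick 3: [PARSE:-, VALIDATE:P2(v=13,ok=F), TRANSFORM:P1(v=0,ok=F), EMIT:-] out:-; bubbles=2
Tick 4: [PARSE:P3(v=16,ok=F), VALIDATE:-, TRANSFORM:P2(v=0,ok=F), EMIT:P1(v=0,ok=F)] out:-; bubbles=1
Tick 5: [PARSE:P4(v=18,ok=F), VALIDATE:P3(v=16,ok=F), TRANSFORM:-, EMIT:P2(v=0,ok=F)] out:P1(v=0); bubbles=1
Tick 6: [PARSE:P5(v=20,ok=F), VALIDATE:P4(v=18,ok=T), TRANSFORM:P3(v=0,ok=F), EMIT:-] out:P2(v=0); bubbles=1
Tick 7: [PARSE:-, VALIDATE:P5(v=20,ok=F), TRANSFORM:P4(v=54,ok=T), EMIT:P3(v=0,ok=F)] out:-; bubbles=1
Tick 8: [PARSE:P6(v=4,ok=F), VALIDATE:-, TRANSFORM:P5(v=0,ok=F), EMIT:P4(v=54,ok=T)] out:P3(v=0); bubbles=1
Tick 9: [PARSE:-, VALIDATE:P6(v=4,ok=F), TRANSFORM:-, EMIT:P5(v=0,ok=F)] out:P4(v=54); bubbles=2
Tick 10: [PARSE:-, VALIDATE:-, TRANSFORM:P6(v=0,ok=F), EMIT:-] out:P5(v=0); bubbles=3
Tick 11: [PARSE:-, VALIDATE:-, TRANSFORM:-, EMIT:P6(v=0,ok=F)] out:-; bubbles=3
Tick 12: [PARSE:-, VALIDATE:-, TRANSFORM:-, EMIT:-] out:P6(v=0); bubbles=4
Total bubble-slots: 24

Answer: 24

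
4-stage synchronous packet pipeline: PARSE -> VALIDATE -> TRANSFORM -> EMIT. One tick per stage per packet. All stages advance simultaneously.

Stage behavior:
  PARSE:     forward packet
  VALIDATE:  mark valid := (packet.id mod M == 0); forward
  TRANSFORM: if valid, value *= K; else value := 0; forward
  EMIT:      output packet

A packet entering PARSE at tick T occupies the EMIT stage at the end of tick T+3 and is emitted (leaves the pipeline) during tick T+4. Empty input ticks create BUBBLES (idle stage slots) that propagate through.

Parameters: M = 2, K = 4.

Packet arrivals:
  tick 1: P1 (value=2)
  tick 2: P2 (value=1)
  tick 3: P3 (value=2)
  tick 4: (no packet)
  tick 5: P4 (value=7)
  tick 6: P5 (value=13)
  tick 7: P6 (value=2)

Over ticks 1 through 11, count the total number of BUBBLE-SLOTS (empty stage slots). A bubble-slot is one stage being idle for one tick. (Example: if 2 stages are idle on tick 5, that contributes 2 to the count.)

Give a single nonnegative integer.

Tick 1: [PARSE:P1(v=2,ok=F), VALIDATE:-, TRANSFORM:-, EMIT:-] out:-; bubbles=3
Tick 2: [PARSE:P2(v=1,ok=F), VALIDATE:P1(v=2,ok=F), TRANSFORM:-, EMIT:-] out:-; bubbles=2
Tick 3: [PARSE:P3(v=2,ok=F), VALIDATE:P2(v=1,ok=T), TRANSFORM:P1(v=0,ok=F), EMIT:-] out:-; bubbles=1
Tick 4: [PARSE:-, VALIDATE:P3(v=2,ok=F), TRANSFORM:P2(v=4,ok=T), EMIT:P1(v=0,ok=F)] out:-; bubbles=1
Tick 5: [PARSE:P4(v=7,ok=F), VALIDATE:-, TRANSFORM:P3(v=0,ok=F), EMIT:P2(v=4,ok=T)] out:P1(v=0); bubbles=1
Tick 6: [PARSE:P5(v=13,ok=F), VALIDATE:P4(v=7,ok=T), TRANSFORM:-, EMIT:P3(v=0,ok=F)] out:P2(v=4); bubbles=1
Tick 7: [PARSE:P6(v=2,ok=F), VALIDATE:P5(v=13,ok=F), TRANSFORM:P4(v=28,ok=T), EMIT:-] out:P3(v=0); bubbles=1
Tick 8: [PARSE:-, VALIDATE:P6(v=2,ok=T), TRANSFORM:P5(v=0,ok=F), EMIT:P4(v=28,ok=T)] out:-; bubbles=1
Tick 9: [PARSE:-, VALIDATE:-, TRANSFORM:P6(v=8,ok=T), EMIT:P5(v=0,ok=F)] out:P4(v=28); bubbles=2
Tick 10: [PARSE:-, VALIDATE:-, TRANSFORM:-, EMIT:P6(v=8,ok=T)] out:P5(v=0); bubbles=3
Tick 11: [PARSE:-, VALIDATE:-, TRANSFORM:-, EMIT:-] out:P6(v=8); bubbles=4
Total bubble-slots: 20

Answer: 20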